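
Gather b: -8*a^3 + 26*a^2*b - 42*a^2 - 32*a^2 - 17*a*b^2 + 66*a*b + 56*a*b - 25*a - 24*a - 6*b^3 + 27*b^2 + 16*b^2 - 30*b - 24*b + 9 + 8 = -8*a^3 - 74*a^2 - 49*a - 6*b^3 + b^2*(43 - 17*a) + b*(26*a^2 + 122*a - 54) + 17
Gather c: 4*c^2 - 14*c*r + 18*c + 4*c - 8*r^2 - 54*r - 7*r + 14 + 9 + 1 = 4*c^2 + c*(22 - 14*r) - 8*r^2 - 61*r + 24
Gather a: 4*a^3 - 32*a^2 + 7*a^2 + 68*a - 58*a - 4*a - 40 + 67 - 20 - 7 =4*a^3 - 25*a^2 + 6*a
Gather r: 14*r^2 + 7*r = 14*r^2 + 7*r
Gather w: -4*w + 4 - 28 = -4*w - 24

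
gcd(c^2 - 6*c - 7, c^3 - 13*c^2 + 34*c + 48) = c + 1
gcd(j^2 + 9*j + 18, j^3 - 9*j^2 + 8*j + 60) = 1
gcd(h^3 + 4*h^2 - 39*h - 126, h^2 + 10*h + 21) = h^2 + 10*h + 21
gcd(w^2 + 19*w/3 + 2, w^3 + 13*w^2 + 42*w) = w + 6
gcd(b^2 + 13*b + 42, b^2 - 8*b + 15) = 1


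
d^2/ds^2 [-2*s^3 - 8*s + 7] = -12*s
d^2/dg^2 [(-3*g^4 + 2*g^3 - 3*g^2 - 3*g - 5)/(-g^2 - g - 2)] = 2*(3*g^6 + 9*g^5 + 27*g^4 + 50*g^3 + 57*g^2 - 27*g + 1)/(g^6 + 3*g^5 + 9*g^4 + 13*g^3 + 18*g^2 + 12*g + 8)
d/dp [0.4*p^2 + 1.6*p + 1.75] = 0.8*p + 1.6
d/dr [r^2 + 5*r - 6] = 2*r + 5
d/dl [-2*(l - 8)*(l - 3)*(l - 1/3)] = -6*l^2 + 136*l/3 - 166/3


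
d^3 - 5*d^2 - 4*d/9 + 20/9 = (d - 5)*(d - 2/3)*(d + 2/3)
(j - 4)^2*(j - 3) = j^3 - 11*j^2 + 40*j - 48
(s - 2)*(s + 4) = s^2 + 2*s - 8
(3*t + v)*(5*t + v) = 15*t^2 + 8*t*v + v^2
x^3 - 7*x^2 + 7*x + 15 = (x - 5)*(x - 3)*(x + 1)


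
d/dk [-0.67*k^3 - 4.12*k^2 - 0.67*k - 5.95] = -2.01*k^2 - 8.24*k - 0.67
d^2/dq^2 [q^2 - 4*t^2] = 2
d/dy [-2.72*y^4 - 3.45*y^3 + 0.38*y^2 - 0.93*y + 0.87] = -10.88*y^3 - 10.35*y^2 + 0.76*y - 0.93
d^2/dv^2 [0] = 0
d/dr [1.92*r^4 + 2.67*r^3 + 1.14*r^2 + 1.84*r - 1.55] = 7.68*r^3 + 8.01*r^2 + 2.28*r + 1.84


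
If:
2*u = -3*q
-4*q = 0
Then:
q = 0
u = 0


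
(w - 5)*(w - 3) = w^2 - 8*w + 15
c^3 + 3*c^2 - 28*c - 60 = (c - 5)*(c + 2)*(c + 6)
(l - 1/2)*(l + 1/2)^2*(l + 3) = l^4 + 7*l^3/2 + 5*l^2/4 - 7*l/8 - 3/8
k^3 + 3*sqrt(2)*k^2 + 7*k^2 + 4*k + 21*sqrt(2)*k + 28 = (k + 7)*(k + sqrt(2))*(k + 2*sqrt(2))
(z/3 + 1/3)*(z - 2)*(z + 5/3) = z^3/3 + 2*z^2/9 - 11*z/9 - 10/9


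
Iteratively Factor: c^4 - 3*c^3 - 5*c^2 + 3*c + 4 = (c - 4)*(c^3 + c^2 - c - 1) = (c - 4)*(c - 1)*(c^2 + 2*c + 1) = (c - 4)*(c - 1)*(c + 1)*(c + 1)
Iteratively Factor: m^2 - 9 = (m + 3)*(m - 3)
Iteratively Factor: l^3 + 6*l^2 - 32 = (l + 4)*(l^2 + 2*l - 8) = (l - 2)*(l + 4)*(l + 4)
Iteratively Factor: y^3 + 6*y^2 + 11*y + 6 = (y + 3)*(y^2 + 3*y + 2) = (y + 1)*(y + 3)*(y + 2)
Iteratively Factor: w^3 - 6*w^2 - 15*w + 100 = (w - 5)*(w^2 - w - 20) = (w - 5)*(w + 4)*(w - 5)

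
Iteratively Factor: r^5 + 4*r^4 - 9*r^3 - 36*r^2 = (r + 3)*(r^4 + r^3 - 12*r^2) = (r - 3)*(r + 3)*(r^3 + 4*r^2) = r*(r - 3)*(r + 3)*(r^2 + 4*r) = r*(r - 3)*(r + 3)*(r + 4)*(r)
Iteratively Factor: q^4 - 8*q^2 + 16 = (q - 2)*(q^3 + 2*q^2 - 4*q - 8) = (q - 2)*(q + 2)*(q^2 - 4) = (q - 2)^2*(q + 2)*(q + 2)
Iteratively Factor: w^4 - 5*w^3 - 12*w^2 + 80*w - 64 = (w - 4)*(w^3 - w^2 - 16*w + 16) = (w - 4)*(w + 4)*(w^2 - 5*w + 4) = (w - 4)*(w - 1)*(w + 4)*(w - 4)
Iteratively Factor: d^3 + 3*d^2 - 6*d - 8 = (d + 1)*(d^2 + 2*d - 8) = (d + 1)*(d + 4)*(d - 2)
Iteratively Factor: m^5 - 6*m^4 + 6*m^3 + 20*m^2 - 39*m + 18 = (m - 1)*(m^4 - 5*m^3 + m^2 + 21*m - 18) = (m - 3)*(m - 1)*(m^3 - 2*m^2 - 5*m + 6) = (m - 3)*(m - 1)^2*(m^2 - m - 6) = (m - 3)*(m - 1)^2*(m + 2)*(m - 3)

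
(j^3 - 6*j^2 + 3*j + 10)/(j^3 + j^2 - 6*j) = (j^2 - 4*j - 5)/(j*(j + 3))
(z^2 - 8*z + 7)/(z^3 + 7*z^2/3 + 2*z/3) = 3*(z^2 - 8*z + 7)/(z*(3*z^2 + 7*z + 2))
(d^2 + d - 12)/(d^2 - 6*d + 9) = (d + 4)/(d - 3)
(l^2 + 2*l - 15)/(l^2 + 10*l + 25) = (l - 3)/(l + 5)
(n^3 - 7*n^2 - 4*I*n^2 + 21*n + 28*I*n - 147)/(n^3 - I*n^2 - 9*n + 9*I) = (n^3 + n^2*(-7 - 4*I) + n*(21 + 28*I) - 147)/(n^3 - I*n^2 - 9*n + 9*I)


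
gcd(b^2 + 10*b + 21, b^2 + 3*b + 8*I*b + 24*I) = b + 3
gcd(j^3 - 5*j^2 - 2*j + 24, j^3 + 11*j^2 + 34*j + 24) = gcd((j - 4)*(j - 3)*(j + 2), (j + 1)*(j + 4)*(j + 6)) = 1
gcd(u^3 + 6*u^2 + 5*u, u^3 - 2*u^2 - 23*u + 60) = u + 5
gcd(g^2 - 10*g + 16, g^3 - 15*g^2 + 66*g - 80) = g^2 - 10*g + 16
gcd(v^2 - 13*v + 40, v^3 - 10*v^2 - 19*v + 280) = v - 8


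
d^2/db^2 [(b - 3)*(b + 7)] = 2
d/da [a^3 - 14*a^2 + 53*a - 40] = 3*a^2 - 28*a + 53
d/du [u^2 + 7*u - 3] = 2*u + 7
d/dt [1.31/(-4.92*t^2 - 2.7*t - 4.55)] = (12.8904*t + 3.537)/(4.92*t^2 + 2.7*t + 4.55)^2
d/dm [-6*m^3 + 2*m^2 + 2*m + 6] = -18*m^2 + 4*m + 2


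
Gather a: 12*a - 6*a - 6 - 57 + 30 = 6*a - 33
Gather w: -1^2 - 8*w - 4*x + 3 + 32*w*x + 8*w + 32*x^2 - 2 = 32*w*x + 32*x^2 - 4*x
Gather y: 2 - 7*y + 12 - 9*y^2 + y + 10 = -9*y^2 - 6*y + 24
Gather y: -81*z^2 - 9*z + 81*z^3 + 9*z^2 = 81*z^3 - 72*z^2 - 9*z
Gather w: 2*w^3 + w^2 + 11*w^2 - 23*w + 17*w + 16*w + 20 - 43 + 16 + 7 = 2*w^3 + 12*w^2 + 10*w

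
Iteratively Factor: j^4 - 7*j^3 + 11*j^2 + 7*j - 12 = (j - 3)*(j^3 - 4*j^2 - j + 4) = (j - 3)*(j + 1)*(j^2 - 5*j + 4) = (j - 4)*(j - 3)*(j + 1)*(j - 1)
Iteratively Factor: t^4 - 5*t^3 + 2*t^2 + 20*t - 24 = (t + 2)*(t^3 - 7*t^2 + 16*t - 12) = (t - 2)*(t + 2)*(t^2 - 5*t + 6) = (t - 3)*(t - 2)*(t + 2)*(t - 2)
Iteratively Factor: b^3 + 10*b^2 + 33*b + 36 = (b + 3)*(b^2 + 7*b + 12) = (b + 3)^2*(b + 4)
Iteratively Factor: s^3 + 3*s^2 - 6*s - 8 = (s - 2)*(s^2 + 5*s + 4) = (s - 2)*(s + 4)*(s + 1)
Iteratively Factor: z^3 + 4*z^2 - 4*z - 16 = (z - 2)*(z^2 + 6*z + 8) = (z - 2)*(z + 2)*(z + 4)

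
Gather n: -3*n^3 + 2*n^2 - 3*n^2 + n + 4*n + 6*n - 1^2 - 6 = -3*n^3 - n^2 + 11*n - 7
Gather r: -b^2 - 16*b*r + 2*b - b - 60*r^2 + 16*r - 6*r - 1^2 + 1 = -b^2 + b - 60*r^2 + r*(10 - 16*b)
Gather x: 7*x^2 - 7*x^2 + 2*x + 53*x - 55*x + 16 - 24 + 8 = 0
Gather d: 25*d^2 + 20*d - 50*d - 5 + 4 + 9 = 25*d^2 - 30*d + 8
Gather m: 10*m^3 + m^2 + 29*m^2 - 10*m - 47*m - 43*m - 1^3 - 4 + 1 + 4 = 10*m^3 + 30*m^2 - 100*m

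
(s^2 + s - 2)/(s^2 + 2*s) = (s - 1)/s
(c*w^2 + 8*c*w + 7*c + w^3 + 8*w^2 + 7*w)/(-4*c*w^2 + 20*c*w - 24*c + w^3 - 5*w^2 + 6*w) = (c*w^2 + 8*c*w + 7*c + w^3 + 8*w^2 + 7*w)/(-4*c*w^2 + 20*c*w - 24*c + w^3 - 5*w^2 + 6*w)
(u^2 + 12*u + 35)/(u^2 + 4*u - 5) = (u + 7)/(u - 1)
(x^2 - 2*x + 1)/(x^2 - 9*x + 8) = (x - 1)/(x - 8)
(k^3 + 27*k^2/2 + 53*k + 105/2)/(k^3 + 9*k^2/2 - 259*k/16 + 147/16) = 8*(2*k^2 + 13*k + 15)/(16*k^2 - 40*k + 21)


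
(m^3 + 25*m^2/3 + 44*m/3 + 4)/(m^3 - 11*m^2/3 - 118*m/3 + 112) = (3*m^2 + 7*m + 2)/(3*m^2 - 29*m + 56)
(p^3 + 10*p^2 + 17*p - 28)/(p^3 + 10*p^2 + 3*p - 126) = (p^2 + 3*p - 4)/(p^2 + 3*p - 18)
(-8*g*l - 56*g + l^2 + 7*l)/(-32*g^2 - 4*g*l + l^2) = (l + 7)/(4*g + l)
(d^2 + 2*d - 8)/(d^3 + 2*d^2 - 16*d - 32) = (d - 2)/(d^2 - 2*d - 8)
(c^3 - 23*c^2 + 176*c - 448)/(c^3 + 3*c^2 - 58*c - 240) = (c^2 - 15*c + 56)/(c^2 + 11*c + 30)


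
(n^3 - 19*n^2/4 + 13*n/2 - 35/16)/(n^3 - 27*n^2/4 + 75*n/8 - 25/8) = (8*n^2 - 34*n + 35)/(2*(4*n^2 - 25*n + 25))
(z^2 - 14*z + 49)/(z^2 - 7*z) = (z - 7)/z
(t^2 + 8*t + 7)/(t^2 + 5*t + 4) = (t + 7)/(t + 4)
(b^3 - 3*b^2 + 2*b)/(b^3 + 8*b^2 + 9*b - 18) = b*(b - 2)/(b^2 + 9*b + 18)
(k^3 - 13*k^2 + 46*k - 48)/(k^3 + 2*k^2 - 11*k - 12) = (k^2 - 10*k + 16)/(k^2 + 5*k + 4)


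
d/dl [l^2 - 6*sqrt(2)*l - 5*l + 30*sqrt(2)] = 2*l - 6*sqrt(2) - 5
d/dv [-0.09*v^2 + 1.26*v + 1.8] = 1.26 - 0.18*v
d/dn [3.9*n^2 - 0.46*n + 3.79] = 7.8*n - 0.46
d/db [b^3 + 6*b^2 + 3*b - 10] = 3*b^2 + 12*b + 3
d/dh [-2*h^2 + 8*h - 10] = 8 - 4*h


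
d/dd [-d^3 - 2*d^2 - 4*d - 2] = -3*d^2 - 4*d - 4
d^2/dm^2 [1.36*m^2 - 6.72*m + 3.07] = 2.72000000000000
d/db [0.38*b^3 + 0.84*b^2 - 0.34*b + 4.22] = 1.14*b^2 + 1.68*b - 0.34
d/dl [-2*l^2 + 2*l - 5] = 2 - 4*l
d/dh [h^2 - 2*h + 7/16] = 2*h - 2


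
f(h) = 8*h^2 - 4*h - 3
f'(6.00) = 92.00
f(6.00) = 261.00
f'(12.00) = 188.00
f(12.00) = 1101.00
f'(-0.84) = -17.44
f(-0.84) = 6.00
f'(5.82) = 89.12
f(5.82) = 244.70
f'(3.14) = 46.24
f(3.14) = 63.32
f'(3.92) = 58.72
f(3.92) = 104.25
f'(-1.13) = -22.08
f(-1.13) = 11.74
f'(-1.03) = -20.48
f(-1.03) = 9.61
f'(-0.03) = -4.48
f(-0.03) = -2.87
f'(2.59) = 37.44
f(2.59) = 40.30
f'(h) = 16*h - 4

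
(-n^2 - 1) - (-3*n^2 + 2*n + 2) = 2*n^2 - 2*n - 3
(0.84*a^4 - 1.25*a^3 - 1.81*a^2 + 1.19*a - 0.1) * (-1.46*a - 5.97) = -1.2264*a^5 - 3.1898*a^4 + 10.1051*a^3 + 9.0683*a^2 - 6.9583*a + 0.597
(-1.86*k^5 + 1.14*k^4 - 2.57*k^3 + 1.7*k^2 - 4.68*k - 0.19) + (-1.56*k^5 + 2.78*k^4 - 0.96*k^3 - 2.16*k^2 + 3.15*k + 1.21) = -3.42*k^5 + 3.92*k^4 - 3.53*k^3 - 0.46*k^2 - 1.53*k + 1.02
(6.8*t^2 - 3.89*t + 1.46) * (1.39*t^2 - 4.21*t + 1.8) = 9.452*t^4 - 34.0351*t^3 + 30.6463*t^2 - 13.1486*t + 2.628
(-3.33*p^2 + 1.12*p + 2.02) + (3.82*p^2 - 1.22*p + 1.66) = 0.49*p^2 - 0.0999999999999999*p + 3.68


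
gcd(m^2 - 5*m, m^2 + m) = m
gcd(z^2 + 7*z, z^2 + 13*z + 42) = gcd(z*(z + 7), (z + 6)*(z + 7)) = z + 7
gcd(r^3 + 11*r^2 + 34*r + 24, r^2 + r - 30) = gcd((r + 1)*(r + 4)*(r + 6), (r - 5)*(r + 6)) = r + 6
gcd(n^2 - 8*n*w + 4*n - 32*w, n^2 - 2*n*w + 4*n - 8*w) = n + 4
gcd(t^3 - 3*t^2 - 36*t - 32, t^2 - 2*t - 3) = t + 1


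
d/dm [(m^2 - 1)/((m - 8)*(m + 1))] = -7/(m^2 - 16*m + 64)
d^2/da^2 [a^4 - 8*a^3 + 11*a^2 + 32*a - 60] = 12*a^2 - 48*a + 22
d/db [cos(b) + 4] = -sin(b)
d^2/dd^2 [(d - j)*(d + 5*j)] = 2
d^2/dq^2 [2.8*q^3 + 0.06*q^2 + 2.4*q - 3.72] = 16.8*q + 0.12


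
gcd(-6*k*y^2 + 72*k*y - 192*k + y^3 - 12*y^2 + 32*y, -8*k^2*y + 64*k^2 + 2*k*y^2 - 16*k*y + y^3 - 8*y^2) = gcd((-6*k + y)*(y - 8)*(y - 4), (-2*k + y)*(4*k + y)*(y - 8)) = y - 8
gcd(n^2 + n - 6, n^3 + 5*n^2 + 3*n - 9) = n + 3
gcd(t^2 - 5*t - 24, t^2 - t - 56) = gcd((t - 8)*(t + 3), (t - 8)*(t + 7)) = t - 8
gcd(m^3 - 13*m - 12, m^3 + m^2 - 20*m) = m - 4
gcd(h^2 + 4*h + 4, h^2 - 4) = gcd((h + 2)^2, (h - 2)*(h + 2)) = h + 2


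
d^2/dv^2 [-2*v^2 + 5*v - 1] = -4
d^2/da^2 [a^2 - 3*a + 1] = 2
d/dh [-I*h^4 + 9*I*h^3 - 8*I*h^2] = I*h*(-4*h^2 + 27*h - 16)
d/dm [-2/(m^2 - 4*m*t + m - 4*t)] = 2*(2*m - 4*t + 1)/(m^2 - 4*m*t + m - 4*t)^2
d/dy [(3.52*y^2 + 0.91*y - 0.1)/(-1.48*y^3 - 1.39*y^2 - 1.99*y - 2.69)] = (5.2096*y^4 + 2.6936*y^3 - 6.1839*y^2 - 19.2156*y - 2.6469)/(2.1904*y^6 + 4.1144*y^5 + 7.8225*y^4 + 13.4946*y^3 + 11.4383*y^2 + 10.7062*y + 7.2361)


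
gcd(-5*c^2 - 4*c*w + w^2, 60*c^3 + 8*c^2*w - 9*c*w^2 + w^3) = -5*c + w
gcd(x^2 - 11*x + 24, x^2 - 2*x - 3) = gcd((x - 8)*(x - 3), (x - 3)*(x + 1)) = x - 3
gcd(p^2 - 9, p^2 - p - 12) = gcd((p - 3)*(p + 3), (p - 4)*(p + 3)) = p + 3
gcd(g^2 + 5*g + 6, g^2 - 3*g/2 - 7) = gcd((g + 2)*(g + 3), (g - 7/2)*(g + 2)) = g + 2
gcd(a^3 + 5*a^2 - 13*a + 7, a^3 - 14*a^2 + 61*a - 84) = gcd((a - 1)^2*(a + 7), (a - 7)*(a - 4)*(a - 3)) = 1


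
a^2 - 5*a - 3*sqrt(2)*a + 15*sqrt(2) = (a - 5)*(a - 3*sqrt(2))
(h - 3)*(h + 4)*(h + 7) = h^3 + 8*h^2 - 5*h - 84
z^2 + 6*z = z*(z + 6)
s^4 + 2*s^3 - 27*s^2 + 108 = (s - 3)^2*(s + 2)*(s + 6)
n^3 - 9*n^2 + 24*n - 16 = (n - 4)^2*(n - 1)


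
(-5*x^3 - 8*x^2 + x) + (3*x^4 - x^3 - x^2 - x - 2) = 3*x^4 - 6*x^3 - 9*x^2 - 2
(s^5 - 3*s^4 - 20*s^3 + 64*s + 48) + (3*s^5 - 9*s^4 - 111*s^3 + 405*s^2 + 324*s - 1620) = 4*s^5 - 12*s^4 - 131*s^3 + 405*s^2 + 388*s - 1572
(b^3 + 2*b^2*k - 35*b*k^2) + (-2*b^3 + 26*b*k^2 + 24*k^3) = -b^3 + 2*b^2*k - 9*b*k^2 + 24*k^3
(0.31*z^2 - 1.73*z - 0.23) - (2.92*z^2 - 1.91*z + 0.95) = -2.61*z^2 + 0.18*z - 1.18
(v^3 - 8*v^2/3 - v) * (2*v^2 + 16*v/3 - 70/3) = 2*v^5 - 356*v^3/9 + 512*v^2/9 + 70*v/3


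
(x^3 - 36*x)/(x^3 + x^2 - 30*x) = (x - 6)/(x - 5)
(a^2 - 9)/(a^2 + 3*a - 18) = (a + 3)/(a + 6)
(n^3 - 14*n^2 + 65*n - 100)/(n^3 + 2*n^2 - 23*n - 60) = (n^2 - 9*n + 20)/(n^2 + 7*n + 12)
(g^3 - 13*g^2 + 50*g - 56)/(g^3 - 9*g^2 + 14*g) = (g - 4)/g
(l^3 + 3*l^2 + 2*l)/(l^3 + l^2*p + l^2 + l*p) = (l + 2)/(l + p)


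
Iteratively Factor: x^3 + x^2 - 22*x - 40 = (x + 4)*(x^2 - 3*x - 10) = (x - 5)*(x + 4)*(x + 2)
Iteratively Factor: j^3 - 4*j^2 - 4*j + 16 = (j - 2)*(j^2 - 2*j - 8) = (j - 4)*(j - 2)*(j + 2)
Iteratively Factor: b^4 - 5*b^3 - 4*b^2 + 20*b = (b)*(b^3 - 5*b^2 - 4*b + 20) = b*(b + 2)*(b^2 - 7*b + 10) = b*(b - 2)*(b + 2)*(b - 5)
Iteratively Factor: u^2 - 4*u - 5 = (u - 5)*(u + 1)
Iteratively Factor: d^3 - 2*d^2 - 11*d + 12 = (d - 1)*(d^2 - d - 12) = (d - 1)*(d + 3)*(d - 4)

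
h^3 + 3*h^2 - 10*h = h*(h - 2)*(h + 5)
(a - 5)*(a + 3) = a^2 - 2*a - 15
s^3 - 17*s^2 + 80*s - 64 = (s - 8)^2*(s - 1)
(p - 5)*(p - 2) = p^2 - 7*p + 10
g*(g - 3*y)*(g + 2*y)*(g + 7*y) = g^4 + 6*g^3*y - 13*g^2*y^2 - 42*g*y^3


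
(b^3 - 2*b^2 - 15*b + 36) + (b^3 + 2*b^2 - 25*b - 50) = 2*b^3 - 40*b - 14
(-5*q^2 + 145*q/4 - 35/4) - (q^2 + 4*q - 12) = -6*q^2 + 129*q/4 + 13/4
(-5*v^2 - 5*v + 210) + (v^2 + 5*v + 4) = 214 - 4*v^2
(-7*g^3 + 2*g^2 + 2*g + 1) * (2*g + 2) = -14*g^4 - 10*g^3 + 8*g^2 + 6*g + 2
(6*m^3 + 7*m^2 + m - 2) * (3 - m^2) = -6*m^5 - 7*m^4 + 17*m^3 + 23*m^2 + 3*m - 6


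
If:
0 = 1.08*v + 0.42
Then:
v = -0.39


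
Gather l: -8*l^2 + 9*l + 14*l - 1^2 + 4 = -8*l^2 + 23*l + 3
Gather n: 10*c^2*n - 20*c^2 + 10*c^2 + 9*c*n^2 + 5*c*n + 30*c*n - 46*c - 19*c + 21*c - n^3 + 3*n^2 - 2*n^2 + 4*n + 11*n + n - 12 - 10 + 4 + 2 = -10*c^2 - 44*c - n^3 + n^2*(9*c + 1) + n*(10*c^2 + 35*c + 16) - 16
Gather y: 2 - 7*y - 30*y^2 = -30*y^2 - 7*y + 2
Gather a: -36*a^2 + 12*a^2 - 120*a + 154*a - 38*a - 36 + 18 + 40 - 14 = -24*a^2 - 4*a + 8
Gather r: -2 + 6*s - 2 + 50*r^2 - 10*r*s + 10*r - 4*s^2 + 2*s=50*r^2 + r*(10 - 10*s) - 4*s^2 + 8*s - 4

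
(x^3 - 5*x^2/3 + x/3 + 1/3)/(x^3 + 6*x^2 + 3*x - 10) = (3*x^2 - 2*x - 1)/(3*(x^2 + 7*x + 10))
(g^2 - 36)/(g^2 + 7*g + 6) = (g - 6)/(g + 1)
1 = 1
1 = 1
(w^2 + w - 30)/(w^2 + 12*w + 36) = (w - 5)/(w + 6)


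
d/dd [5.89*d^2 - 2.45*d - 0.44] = 11.78*d - 2.45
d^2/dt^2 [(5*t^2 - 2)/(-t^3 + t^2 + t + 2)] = 2*(-5*t^6 - 3*t^4 - 81*t^3 + 30*t^2 + 18*t - 22)/(t^9 - 3*t^8 - t^6 + 12*t^5 + 3*t^4 - t^3 - 18*t^2 - 12*t - 8)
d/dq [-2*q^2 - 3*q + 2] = -4*q - 3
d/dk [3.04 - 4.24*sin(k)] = -4.24*cos(k)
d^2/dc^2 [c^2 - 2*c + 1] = 2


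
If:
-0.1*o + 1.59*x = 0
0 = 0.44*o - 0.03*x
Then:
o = 0.00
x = 0.00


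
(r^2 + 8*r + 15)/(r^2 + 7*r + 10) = (r + 3)/(r + 2)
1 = 1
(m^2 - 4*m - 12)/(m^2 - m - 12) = (-m^2 + 4*m + 12)/(-m^2 + m + 12)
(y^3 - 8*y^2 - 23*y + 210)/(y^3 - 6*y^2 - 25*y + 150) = (y - 7)/(y - 5)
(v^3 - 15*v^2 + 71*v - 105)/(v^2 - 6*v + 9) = (v^2 - 12*v + 35)/(v - 3)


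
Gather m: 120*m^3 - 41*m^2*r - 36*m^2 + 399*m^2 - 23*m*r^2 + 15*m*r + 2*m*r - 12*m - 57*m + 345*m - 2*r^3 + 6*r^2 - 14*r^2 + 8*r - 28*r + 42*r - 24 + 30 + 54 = 120*m^3 + m^2*(363 - 41*r) + m*(-23*r^2 + 17*r + 276) - 2*r^3 - 8*r^2 + 22*r + 60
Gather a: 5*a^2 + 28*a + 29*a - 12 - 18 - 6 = 5*a^2 + 57*a - 36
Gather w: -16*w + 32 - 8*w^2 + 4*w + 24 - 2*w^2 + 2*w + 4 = -10*w^2 - 10*w + 60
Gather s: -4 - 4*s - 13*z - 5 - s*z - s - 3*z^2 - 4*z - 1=s*(-z - 5) - 3*z^2 - 17*z - 10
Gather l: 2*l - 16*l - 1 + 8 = 7 - 14*l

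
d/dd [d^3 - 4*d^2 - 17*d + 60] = 3*d^2 - 8*d - 17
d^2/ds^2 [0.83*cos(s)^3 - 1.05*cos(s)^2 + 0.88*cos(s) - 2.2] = -1.5025*cos(s) + 2.1*cos(2*s) - 1.8675*cos(3*s)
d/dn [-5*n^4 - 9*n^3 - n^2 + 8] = n*(-20*n^2 - 27*n - 2)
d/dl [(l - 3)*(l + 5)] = 2*l + 2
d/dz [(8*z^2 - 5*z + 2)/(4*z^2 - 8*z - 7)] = (-44*z^2 - 128*z + 51)/(16*z^4 - 64*z^3 + 8*z^2 + 112*z + 49)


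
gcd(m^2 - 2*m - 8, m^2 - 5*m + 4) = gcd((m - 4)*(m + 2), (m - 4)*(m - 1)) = m - 4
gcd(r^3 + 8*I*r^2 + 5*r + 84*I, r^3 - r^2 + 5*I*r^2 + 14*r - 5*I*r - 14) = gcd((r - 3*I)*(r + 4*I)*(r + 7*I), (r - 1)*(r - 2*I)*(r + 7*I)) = r + 7*I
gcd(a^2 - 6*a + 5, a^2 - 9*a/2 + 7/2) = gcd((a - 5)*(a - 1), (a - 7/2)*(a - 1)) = a - 1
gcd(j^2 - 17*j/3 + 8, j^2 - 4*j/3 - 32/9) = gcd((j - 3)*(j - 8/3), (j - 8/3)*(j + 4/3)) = j - 8/3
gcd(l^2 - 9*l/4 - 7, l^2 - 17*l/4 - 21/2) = l + 7/4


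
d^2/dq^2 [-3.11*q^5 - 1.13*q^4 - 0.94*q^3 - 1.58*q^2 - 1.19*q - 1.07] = -62.2*q^3 - 13.56*q^2 - 5.64*q - 3.16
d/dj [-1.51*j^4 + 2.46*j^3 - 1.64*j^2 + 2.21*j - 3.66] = -6.04*j^3 + 7.38*j^2 - 3.28*j + 2.21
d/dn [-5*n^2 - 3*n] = -10*n - 3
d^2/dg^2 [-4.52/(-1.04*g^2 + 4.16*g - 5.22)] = (-9.777664*g^2 + 39.110656*g + 4.52*(2.08*g - 4.16)*(4.16*g - 8.32) - 49.076352)/(1.04*g^2 - 4.16*g + 5.22)^3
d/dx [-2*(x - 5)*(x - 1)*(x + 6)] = 62 - 6*x^2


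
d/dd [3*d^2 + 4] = 6*d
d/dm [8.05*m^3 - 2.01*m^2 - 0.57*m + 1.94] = 24.15*m^2 - 4.02*m - 0.57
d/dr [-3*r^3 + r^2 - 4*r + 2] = -9*r^2 + 2*r - 4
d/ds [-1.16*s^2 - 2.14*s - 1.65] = -2.32*s - 2.14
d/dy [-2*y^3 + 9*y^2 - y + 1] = -6*y^2 + 18*y - 1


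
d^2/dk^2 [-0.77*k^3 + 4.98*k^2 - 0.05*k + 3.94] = 9.96 - 4.62*k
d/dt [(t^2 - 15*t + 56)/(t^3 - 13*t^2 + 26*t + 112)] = -1/(t^2 + 4*t + 4)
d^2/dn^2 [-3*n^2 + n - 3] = -6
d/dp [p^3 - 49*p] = 3*p^2 - 49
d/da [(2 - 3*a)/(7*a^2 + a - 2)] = (-21*a^2 - 3*a + (3*a - 2)*(14*a + 1) + 6)/(7*a^2 + a - 2)^2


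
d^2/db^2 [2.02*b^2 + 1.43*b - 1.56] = 4.04000000000000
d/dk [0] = 0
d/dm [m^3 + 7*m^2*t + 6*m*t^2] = 3*m^2 + 14*m*t + 6*t^2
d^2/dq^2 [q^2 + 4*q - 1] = 2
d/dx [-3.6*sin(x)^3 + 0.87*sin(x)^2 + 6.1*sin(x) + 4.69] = (-10.8*sin(x)^2 + 1.74*sin(x) + 6.1)*cos(x)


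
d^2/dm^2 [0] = 0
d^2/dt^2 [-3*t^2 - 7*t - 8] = -6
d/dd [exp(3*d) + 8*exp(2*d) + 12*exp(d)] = (3*exp(2*d) + 16*exp(d) + 12)*exp(d)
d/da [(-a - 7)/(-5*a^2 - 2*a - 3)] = (5*a^2 + 2*a - 2*(a + 7)*(5*a + 1) + 3)/(5*a^2 + 2*a + 3)^2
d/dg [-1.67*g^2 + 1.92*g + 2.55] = 1.92 - 3.34*g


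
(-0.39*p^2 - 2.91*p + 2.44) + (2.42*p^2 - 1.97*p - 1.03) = 2.03*p^2 - 4.88*p + 1.41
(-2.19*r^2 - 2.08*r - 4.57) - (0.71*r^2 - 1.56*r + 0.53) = -2.9*r^2 - 0.52*r - 5.1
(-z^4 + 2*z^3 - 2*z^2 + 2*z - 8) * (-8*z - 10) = 8*z^5 - 6*z^4 - 4*z^3 + 4*z^2 + 44*z + 80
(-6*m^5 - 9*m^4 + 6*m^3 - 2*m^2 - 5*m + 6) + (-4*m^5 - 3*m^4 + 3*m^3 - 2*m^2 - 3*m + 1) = -10*m^5 - 12*m^4 + 9*m^3 - 4*m^2 - 8*m + 7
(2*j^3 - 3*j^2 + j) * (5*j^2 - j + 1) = 10*j^5 - 17*j^4 + 10*j^3 - 4*j^2 + j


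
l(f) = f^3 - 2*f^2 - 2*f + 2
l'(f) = 3*f^2 - 4*f - 2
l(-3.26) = -47.38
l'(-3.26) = 42.92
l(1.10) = -1.29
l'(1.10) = -2.77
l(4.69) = 51.79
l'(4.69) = 45.23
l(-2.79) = -29.71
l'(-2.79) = 32.51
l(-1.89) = -8.12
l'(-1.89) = 16.28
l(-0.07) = 2.13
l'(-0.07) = -1.71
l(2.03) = -1.94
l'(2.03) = 2.24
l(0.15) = 1.66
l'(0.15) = -2.53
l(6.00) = 134.00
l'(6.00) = 82.00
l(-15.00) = -3793.00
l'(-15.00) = 733.00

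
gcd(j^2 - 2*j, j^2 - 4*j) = j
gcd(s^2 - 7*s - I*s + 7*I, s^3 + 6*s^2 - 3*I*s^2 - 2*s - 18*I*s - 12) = s - I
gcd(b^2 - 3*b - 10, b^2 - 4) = b + 2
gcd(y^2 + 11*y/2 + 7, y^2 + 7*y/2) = y + 7/2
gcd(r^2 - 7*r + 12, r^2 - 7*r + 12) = r^2 - 7*r + 12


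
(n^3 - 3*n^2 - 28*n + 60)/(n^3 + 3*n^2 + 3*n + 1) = (n^3 - 3*n^2 - 28*n + 60)/(n^3 + 3*n^2 + 3*n + 1)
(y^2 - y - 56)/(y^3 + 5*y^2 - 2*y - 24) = (y^2 - y - 56)/(y^3 + 5*y^2 - 2*y - 24)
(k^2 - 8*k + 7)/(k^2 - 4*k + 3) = (k - 7)/(k - 3)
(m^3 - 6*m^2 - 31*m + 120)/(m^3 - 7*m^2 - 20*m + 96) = (m + 5)/(m + 4)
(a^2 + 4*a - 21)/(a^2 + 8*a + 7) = (a - 3)/(a + 1)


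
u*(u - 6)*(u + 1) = u^3 - 5*u^2 - 6*u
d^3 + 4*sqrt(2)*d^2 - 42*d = d*(d - 3*sqrt(2))*(d + 7*sqrt(2))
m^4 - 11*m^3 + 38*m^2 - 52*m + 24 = (m - 6)*(m - 2)^2*(m - 1)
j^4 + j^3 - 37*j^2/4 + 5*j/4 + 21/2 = (j - 2)*(j - 3/2)*(j + 1)*(j + 7/2)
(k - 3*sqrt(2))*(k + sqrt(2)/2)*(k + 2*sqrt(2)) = k^3 - sqrt(2)*k^2/2 - 13*k - 6*sqrt(2)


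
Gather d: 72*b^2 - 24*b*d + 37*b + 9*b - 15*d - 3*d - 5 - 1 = 72*b^2 + 46*b + d*(-24*b - 18) - 6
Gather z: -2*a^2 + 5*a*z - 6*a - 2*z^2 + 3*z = -2*a^2 - 6*a - 2*z^2 + z*(5*a + 3)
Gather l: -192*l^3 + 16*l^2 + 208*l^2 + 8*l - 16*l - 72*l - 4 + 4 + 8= -192*l^3 + 224*l^2 - 80*l + 8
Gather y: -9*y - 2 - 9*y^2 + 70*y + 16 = -9*y^2 + 61*y + 14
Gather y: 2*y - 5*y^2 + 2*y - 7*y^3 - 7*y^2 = -7*y^3 - 12*y^2 + 4*y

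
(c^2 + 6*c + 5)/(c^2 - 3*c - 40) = (c + 1)/(c - 8)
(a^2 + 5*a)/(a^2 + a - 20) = a/(a - 4)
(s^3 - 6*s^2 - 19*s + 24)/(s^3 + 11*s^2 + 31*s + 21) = (s^2 - 9*s + 8)/(s^2 + 8*s + 7)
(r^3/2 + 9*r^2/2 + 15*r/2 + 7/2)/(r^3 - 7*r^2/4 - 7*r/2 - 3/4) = 2*(r^2 + 8*r + 7)/(4*r^2 - 11*r - 3)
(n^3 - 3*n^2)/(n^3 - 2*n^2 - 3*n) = n/(n + 1)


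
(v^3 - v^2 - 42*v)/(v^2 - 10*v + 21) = v*(v + 6)/(v - 3)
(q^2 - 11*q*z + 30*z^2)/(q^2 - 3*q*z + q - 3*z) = (q^2 - 11*q*z + 30*z^2)/(q^2 - 3*q*z + q - 3*z)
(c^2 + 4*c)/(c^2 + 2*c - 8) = c/(c - 2)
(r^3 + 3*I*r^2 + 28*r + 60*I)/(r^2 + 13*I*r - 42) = (r^2 - 3*I*r + 10)/(r + 7*I)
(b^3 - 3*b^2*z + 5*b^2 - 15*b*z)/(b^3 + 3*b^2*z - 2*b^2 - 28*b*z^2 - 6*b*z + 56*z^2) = b*(b^2 - 3*b*z + 5*b - 15*z)/(b^3 + 3*b^2*z - 2*b^2 - 28*b*z^2 - 6*b*z + 56*z^2)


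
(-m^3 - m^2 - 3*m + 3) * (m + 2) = -m^4 - 3*m^3 - 5*m^2 - 3*m + 6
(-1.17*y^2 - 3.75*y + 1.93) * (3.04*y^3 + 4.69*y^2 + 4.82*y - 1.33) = -3.5568*y^5 - 16.8873*y^4 - 17.3597*y^3 - 7.4672*y^2 + 14.2901*y - 2.5669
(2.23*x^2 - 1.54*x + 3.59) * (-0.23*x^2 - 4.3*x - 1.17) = -0.5129*x^4 - 9.2348*x^3 + 3.1872*x^2 - 13.6352*x - 4.2003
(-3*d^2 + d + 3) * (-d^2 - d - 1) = 3*d^4 + 2*d^3 - d^2 - 4*d - 3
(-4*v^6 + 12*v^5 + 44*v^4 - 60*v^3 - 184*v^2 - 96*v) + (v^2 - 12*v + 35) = -4*v^6 + 12*v^5 + 44*v^4 - 60*v^3 - 183*v^2 - 108*v + 35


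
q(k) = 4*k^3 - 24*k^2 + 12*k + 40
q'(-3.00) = 264.00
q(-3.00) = -320.00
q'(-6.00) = 732.00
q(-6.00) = -1760.00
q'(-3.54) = 332.30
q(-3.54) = -480.69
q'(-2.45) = 201.63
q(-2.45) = -192.28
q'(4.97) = 69.85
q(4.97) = -2.13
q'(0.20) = 2.88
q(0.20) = 41.47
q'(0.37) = -4.12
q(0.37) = 41.36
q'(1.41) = -31.82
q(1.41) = 20.42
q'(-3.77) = 363.51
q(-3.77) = -560.68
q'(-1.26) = 91.53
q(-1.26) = -21.22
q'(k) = 12*k^2 - 48*k + 12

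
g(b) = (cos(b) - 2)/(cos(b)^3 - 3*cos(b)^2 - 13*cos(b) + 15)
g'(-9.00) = 0.01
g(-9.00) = -0.12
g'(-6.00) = 11.01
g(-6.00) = -1.63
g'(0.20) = 31.25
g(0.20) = -3.20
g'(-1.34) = -0.09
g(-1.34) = -0.15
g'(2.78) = -0.01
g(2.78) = -0.12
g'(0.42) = 3.37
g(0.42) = -0.78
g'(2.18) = 0.00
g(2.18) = -0.12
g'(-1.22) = -0.13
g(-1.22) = -0.16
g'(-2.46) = 0.01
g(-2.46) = -0.12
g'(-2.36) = 0.00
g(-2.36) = -0.12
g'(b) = (cos(b) - 2)*(3*sin(b)*cos(b)^2 - 6*sin(b)*cos(b) - 13*sin(b))/(cos(b)^3 - 3*cos(b)^2 - 13*cos(b) + 15)^2 - sin(b)/(cos(b)^3 - 3*cos(b)^2 - 13*cos(b) + 15)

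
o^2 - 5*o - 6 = (o - 6)*(o + 1)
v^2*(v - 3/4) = v^3 - 3*v^2/4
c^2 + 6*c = c*(c + 6)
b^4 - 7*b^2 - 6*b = b*(b - 3)*(b + 1)*(b + 2)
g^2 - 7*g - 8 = (g - 8)*(g + 1)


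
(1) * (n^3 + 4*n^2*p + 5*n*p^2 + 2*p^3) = n^3 + 4*n^2*p + 5*n*p^2 + 2*p^3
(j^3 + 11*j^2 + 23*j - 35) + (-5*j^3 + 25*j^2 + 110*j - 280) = -4*j^3 + 36*j^2 + 133*j - 315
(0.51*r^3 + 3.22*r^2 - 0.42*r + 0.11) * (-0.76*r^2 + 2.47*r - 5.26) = -0.3876*r^5 - 1.1875*r^4 + 5.59*r^3 - 18.0582*r^2 + 2.4809*r - 0.5786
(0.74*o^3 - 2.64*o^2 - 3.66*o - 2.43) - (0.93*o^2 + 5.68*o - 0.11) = 0.74*o^3 - 3.57*o^2 - 9.34*o - 2.32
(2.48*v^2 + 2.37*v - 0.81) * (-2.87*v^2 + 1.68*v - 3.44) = -7.1176*v^4 - 2.6355*v^3 - 2.2249*v^2 - 9.5136*v + 2.7864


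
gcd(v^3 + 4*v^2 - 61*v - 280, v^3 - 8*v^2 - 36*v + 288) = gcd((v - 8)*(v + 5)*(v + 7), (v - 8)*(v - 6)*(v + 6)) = v - 8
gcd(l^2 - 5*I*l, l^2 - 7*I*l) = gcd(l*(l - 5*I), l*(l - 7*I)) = l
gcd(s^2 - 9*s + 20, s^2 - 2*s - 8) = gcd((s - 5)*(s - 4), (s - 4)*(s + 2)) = s - 4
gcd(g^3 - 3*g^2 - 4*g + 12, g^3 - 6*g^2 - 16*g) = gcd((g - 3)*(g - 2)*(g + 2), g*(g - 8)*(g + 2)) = g + 2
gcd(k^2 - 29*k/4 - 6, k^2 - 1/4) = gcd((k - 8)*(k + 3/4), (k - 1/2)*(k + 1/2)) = 1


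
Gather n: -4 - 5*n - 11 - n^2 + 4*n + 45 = -n^2 - n + 30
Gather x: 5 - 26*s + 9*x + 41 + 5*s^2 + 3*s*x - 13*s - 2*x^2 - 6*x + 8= 5*s^2 - 39*s - 2*x^2 + x*(3*s + 3) + 54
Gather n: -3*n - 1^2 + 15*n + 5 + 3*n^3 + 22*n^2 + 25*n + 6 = 3*n^3 + 22*n^2 + 37*n + 10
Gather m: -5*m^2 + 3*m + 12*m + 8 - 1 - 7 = -5*m^2 + 15*m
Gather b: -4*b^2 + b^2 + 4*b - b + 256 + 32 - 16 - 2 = -3*b^2 + 3*b + 270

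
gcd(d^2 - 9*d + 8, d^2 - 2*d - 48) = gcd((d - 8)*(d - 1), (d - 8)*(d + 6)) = d - 8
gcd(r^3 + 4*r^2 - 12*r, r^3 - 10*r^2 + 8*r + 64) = 1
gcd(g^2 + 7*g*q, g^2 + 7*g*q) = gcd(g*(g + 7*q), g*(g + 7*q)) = g^2 + 7*g*q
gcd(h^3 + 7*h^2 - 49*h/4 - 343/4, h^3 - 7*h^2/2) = h - 7/2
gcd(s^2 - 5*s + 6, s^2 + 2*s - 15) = s - 3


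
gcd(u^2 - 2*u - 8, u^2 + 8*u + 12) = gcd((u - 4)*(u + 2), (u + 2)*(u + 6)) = u + 2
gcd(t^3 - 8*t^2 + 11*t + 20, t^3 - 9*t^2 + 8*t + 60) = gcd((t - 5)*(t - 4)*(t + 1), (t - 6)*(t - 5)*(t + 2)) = t - 5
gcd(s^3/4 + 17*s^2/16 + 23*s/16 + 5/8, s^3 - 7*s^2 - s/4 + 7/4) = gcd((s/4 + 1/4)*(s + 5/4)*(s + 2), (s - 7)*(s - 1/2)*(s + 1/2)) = 1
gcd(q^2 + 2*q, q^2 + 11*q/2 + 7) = q + 2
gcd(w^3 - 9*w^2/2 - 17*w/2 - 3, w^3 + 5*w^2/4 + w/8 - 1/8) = w^2 + 3*w/2 + 1/2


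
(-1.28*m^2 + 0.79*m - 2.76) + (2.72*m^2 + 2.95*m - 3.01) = 1.44*m^2 + 3.74*m - 5.77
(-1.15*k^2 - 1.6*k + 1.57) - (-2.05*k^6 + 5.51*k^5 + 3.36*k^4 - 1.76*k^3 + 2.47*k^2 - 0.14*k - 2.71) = 2.05*k^6 - 5.51*k^5 - 3.36*k^4 + 1.76*k^3 - 3.62*k^2 - 1.46*k + 4.28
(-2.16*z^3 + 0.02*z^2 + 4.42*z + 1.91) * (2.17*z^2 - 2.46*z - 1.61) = -4.6872*z^5 + 5.357*z^4 + 13.0198*z^3 - 6.7607*z^2 - 11.8148*z - 3.0751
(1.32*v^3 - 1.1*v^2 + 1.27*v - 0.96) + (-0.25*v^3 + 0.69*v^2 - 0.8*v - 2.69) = 1.07*v^3 - 0.41*v^2 + 0.47*v - 3.65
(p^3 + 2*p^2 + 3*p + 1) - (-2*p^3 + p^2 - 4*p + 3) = 3*p^3 + p^2 + 7*p - 2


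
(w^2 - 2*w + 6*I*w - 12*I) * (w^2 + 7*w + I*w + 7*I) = w^4 + 5*w^3 + 7*I*w^3 - 20*w^2 + 35*I*w^2 - 30*w - 98*I*w + 84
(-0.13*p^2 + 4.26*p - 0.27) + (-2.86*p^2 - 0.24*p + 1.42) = -2.99*p^2 + 4.02*p + 1.15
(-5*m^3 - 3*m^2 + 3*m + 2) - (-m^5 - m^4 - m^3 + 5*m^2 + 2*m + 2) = m^5 + m^4 - 4*m^3 - 8*m^2 + m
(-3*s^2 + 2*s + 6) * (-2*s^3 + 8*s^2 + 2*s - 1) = 6*s^5 - 28*s^4 - 2*s^3 + 55*s^2 + 10*s - 6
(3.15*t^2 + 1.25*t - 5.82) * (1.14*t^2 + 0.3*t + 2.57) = 3.591*t^4 + 2.37*t^3 + 1.8357*t^2 + 1.4665*t - 14.9574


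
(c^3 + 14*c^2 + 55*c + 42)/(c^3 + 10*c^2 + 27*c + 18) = (c + 7)/(c + 3)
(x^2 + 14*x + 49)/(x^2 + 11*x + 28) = (x + 7)/(x + 4)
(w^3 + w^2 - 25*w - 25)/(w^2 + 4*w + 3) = (w^2 - 25)/(w + 3)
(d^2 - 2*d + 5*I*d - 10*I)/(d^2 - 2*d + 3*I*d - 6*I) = (d + 5*I)/(d + 3*I)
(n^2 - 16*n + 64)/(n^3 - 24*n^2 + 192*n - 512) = 1/(n - 8)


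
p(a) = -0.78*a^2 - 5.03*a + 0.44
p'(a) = -1.56*a - 5.03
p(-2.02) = 7.42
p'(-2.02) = -1.88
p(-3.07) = 8.53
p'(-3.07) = -0.24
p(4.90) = -42.93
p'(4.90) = -12.67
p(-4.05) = 8.02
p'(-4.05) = 1.29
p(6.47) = -64.76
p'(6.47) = -15.12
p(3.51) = -26.82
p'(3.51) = -10.51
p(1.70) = -10.37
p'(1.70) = -7.68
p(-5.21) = 5.47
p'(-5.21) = 3.10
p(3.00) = -21.67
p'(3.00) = -9.71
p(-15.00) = -99.61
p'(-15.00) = 18.37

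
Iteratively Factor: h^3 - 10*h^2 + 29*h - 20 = (h - 5)*(h^2 - 5*h + 4) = (h - 5)*(h - 1)*(h - 4)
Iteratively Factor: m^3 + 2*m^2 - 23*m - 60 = (m - 5)*(m^2 + 7*m + 12) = (m - 5)*(m + 3)*(m + 4)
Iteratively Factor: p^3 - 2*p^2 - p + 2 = (p + 1)*(p^2 - 3*p + 2) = (p - 2)*(p + 1)*(p - 1)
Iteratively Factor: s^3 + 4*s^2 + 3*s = (s + 1)*(s^2 + 3*s) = (s + 1)*(s + 3)*(s)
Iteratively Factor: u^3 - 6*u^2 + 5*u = (u)*(u^2 - 6*u + 5) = u*(u - 5)*(u - 1)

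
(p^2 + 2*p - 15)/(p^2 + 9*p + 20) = (p - 3)/(p + 4)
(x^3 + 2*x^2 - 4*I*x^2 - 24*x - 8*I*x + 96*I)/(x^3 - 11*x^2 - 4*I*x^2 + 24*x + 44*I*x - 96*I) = (x^2 + 2*x - 24)/(x^2 - 11*x + 24)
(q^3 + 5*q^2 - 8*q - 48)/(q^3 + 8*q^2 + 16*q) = (q - 3)/q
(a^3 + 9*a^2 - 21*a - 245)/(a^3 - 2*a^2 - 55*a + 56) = (a^2 + 2*a - 35)/(a^2 - 9*a + 8)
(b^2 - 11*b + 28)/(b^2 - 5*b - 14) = (b - 4)/(b + 2)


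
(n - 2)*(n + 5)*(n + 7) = n^3 + 10*n^2 + 11*n - 70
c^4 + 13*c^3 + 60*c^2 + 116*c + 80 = (c + 2)^2*(c + 4)*(c + 5)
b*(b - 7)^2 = b^3 - 14*b^2 + 49*b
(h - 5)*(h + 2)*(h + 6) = h^3 + 3*h^2 - 28*h - 60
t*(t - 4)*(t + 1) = t^3 - 3*t^2 - 4*t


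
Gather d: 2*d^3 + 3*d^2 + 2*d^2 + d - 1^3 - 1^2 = 2*d^3 + 5*d^2 + d - 2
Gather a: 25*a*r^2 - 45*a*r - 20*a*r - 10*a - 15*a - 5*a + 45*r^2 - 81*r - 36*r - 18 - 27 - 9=a*(25*r^2 - 65*r - 30) + 45*r^2 - 117*r - 54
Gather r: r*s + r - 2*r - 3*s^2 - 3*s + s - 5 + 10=r*(s - 1) - 3*s^2 - 2*s + 5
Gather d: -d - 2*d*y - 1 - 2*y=d*(-2*y - 1) - 2*y - 1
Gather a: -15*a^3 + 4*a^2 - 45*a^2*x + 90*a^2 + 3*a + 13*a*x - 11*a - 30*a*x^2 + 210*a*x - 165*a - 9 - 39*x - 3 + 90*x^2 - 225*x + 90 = -15*a^3 + a^2*(94 - 45*x) + a*(-30*x^2 + 223*x - 173) + 90*x^2 - 264*x + 78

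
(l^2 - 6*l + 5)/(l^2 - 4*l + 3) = (l - 5)/(l - 3)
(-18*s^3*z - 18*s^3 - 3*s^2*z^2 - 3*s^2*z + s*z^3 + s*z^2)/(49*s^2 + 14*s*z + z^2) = s*(-18*s^2*z - 18*s^2 - 3*s*z^2 - 3*s*z + z^3 + z^2)/(49*s^2 + 14*s*z + z^2)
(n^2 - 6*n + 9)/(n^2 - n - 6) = (n - 3)/(n + 2)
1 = 1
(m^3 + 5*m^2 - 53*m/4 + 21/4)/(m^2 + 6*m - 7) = (m^2 - 2*m + 3/4)/(m - 1)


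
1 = 1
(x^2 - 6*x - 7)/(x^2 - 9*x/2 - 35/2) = 2*(x + 1)/(2*x + 5)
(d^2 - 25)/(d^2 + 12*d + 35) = (d - 5)/(d + 7)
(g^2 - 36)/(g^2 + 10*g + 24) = (g - 6)/(g + 4)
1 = 1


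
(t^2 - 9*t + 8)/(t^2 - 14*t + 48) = (t - 1)/(t - 6)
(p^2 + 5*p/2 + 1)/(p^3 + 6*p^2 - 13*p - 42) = (p + 1/2)/(p^2 + 4*p - 21)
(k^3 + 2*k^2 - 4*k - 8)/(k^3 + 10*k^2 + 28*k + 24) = (k - 2)/(k + 6)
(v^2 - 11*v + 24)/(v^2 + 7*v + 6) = (v^2 - 11*v + 24)/(v^2 + 7*v + 6)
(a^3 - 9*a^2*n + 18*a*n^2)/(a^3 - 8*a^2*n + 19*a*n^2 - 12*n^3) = a*(a - 6*n)/(a^2 - 5*a*n + 4*n^2)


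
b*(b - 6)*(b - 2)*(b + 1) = b^4 - 7*b^3 + 4*b^2 + 12*b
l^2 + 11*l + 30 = (l + 5)*(l + 6)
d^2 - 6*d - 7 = (d - 7)*(d + 1)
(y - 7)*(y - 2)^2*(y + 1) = y^4 - 10*y^3 + 21*y^2 + 4*y - 28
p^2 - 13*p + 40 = (p - 8)*(p - 5)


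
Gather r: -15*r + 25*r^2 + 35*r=25*r^2 + 20*r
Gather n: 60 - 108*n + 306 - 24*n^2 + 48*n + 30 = -24*n^2 - 60*n + 396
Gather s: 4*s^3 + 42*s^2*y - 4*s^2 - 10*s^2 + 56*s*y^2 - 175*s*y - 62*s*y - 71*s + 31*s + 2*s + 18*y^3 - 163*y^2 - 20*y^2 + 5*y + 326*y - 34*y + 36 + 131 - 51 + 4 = 4*s^3 + s^2*(42*y - 14) + s*(56*y^2 - 237*y - 38) + 18*y^3 - 183*y^2 + 297*y + 120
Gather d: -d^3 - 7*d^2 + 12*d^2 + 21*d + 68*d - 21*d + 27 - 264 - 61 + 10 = -d^3 + 5*d^2 + 68*d - 288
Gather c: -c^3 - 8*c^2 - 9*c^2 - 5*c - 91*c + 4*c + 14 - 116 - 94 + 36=-c^3 - 17*c^2 - 92*c - 160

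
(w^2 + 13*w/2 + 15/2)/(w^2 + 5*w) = (w + 3/2)/w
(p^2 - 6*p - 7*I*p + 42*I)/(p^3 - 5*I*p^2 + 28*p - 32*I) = (p^2 - 6*p - 7*I*p + 42*I)/(p^3 - 5*I*p^2 + 28*p - 32*I)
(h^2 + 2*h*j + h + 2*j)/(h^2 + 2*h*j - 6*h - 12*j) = (h + 1)/(h - 6)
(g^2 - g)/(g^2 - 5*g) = (g - 1)/(g - 5)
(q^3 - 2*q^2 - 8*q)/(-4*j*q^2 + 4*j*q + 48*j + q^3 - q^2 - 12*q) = q*(q + 2)/(-4*j*q - 12*j + q^2 + 3*q)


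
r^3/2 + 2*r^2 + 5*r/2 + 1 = (r/2 + 1)*(r + 1)^2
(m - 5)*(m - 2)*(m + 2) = m^3 - 5*m^2 - 4*m + 20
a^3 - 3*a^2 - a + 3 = (a - 3)*(a - 1)*(a + 1)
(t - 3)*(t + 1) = t^2 - 2*t - 3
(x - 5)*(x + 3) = x^2 - 2*x - 15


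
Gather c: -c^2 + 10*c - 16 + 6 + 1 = -c^2 + 10*c - 9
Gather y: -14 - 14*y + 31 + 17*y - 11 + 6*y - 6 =9*y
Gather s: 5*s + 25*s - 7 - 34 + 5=30*s - 36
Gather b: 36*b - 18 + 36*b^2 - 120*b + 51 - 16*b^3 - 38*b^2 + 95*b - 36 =-16*b^3 - 2*b^2 + 11*b - 3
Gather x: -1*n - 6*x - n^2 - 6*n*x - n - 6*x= -n^2 - 2*n + x*(-6*n - 12)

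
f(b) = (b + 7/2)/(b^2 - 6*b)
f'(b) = (6 - 2*b)*(b + 7/2)/(b^2 - 6*b)^2 + 1/(b^2 - 6*b) = (-b^2 - 7*b + 21)/(b^2*(b^2 - 12*b + 36))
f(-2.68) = 0.04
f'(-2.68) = 0.06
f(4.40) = -1.12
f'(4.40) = -0.59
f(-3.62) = -0.00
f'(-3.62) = 0.03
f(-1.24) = 0.25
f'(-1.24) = 0.35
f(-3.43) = 0.00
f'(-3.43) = 0.03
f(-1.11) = 0.30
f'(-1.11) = 0.44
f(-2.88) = 0.02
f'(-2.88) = 0.05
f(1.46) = -0.75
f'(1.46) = 0.20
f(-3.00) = 0.02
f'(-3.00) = 0.05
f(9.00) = 0.46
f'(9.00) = -0.17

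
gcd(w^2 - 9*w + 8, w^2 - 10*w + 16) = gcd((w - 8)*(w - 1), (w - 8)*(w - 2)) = w - 8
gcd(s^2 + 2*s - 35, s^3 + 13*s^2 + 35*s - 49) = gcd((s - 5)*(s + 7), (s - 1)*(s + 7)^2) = s + 7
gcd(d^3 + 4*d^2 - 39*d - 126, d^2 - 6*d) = d - 6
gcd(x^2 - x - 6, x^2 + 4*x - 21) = x - 3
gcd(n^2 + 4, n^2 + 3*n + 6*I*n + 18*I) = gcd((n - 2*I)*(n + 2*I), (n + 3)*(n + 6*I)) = 1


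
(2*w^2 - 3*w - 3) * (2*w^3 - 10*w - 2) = 4*w^5 - 6*w^4 - 26*w^3 + 26*w^2 + 36*w + 6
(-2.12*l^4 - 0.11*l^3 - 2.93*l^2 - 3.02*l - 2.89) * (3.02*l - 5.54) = -6.4024*l^5 + 11.4126*l^4 - 8.2392*l^3 + 7.1118*l^2 + 8.003*l + 16.0106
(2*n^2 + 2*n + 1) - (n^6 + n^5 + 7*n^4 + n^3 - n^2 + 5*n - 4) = -n^6 - n^5 - 7*n^4 - n^3 + 3*n^2 - 3*n + 5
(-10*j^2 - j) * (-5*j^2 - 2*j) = 50*j^4 + 25*j^3 + 2*j^2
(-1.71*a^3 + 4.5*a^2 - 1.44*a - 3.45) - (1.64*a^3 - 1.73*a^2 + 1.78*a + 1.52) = -3.35*a^3 + 6.23*a^2 - 3.22*a - 4.97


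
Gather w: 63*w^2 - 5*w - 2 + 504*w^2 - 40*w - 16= 567*w^2 - 45*w - 18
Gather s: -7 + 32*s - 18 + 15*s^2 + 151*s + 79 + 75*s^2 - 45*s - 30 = 90*s^2 + 138*s + 24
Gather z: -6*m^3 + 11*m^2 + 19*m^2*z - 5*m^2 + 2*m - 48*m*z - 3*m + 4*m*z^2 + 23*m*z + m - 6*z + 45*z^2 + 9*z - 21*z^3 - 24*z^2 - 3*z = -6*m^3 + 6*m^2 - 21*z^3 + z^2*(4*m + 21) + z*(19*m^2 - 25*m)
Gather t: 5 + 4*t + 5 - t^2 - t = -t^2 + 3*t + 10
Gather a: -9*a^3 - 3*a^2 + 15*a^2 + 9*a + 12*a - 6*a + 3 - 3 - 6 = -9*a^3 + 12*a^2 + 15*a - 6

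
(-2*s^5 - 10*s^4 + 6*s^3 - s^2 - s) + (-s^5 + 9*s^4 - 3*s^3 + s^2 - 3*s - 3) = -3*s^5 - s^4 + 3*s^3 - 4*s - 3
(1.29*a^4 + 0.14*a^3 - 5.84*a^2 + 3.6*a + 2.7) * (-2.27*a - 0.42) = -2.9283*a^5 - 0.8596*a^4 + 13.198*a^3 - 5.7192*a^2 - 7.641*a - 1.134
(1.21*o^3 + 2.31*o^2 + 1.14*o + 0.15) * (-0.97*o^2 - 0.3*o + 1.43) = -1.1737*o^5 - 2.6037*o^4 - 0.0684999999999999*o^3 + 2.8158*o^2 + 1.5852*o + 0.2145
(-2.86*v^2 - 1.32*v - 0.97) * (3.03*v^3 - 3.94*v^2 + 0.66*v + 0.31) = -8.6658*v^5 + 7.2688*v^4 + 0.3741*v^3 + 2.064*v^2 - 1.0494*v - 0.3007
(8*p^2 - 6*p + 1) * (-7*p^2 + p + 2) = -56*p^4 + 50*p^3 + 3*p^2 - 11*p + 2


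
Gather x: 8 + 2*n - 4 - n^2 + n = -n^2 + 3*n + 4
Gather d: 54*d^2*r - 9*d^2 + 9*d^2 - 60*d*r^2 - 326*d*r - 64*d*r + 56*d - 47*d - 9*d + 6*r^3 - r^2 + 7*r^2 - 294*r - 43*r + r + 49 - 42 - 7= 54*d^2*r + d*(-60*r^2 - 390*r) + 6*r^3 + 6*r^2 - 336*r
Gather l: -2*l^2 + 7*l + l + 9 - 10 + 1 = -2*l^2 + 8*l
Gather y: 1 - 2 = -1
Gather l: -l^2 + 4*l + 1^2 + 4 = -l^2 + 4*l + 5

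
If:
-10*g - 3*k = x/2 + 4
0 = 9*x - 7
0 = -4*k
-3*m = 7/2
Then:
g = -79/180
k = 0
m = -7/6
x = 7/9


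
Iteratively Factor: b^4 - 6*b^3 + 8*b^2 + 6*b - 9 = (b - 1)*(b^3 - 5*b^2 + 3*b + 9) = (b - 1)*(b + 1)*(b^2 - 6*b + 9) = (b - 3)*(b - 1)*(b + 1)*(b - 3)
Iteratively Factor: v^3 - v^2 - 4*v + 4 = (v - 2)*(v^2 + v - 2) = (v - 2)*(v + 2)*(v - 1)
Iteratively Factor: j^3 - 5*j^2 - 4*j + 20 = (j + 2)*(j^2 - 7*j + 10) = (j - 5)*(j + 2)*(j - 2)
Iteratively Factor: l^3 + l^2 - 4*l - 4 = (l + 1)*(l^2 - 4) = (l - 2)*(l + 1)*(l + 2)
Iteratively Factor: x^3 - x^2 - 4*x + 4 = (x - 2)*(x^2 + x - 2) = (x - 2)*(x - 1)*(x + 2)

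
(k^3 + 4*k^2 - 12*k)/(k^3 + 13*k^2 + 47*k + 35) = k*(k^2 + 4*k - 12)/(k^3 + 13*k^2 + 47*k + 35)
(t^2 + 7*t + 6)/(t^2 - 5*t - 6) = (t + 6)/(t - 6)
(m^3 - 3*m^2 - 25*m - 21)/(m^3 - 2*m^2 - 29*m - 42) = (m + 1)/(m + 2)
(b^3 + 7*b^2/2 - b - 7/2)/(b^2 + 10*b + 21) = (b^3 + 7*b^2/2 - b - 7/2)/(b^2 + 10*b + 21)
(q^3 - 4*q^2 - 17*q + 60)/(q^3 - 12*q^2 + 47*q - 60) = (q + 4)/(q - 4)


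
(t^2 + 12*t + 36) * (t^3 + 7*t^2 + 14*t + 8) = t^5 + 19*t^4 + 134*t^3 + 428*t^2 + 600*t + 288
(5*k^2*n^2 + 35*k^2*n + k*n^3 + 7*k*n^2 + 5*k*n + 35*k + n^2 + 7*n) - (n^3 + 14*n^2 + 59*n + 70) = 5*k^2*n^2 + 35*k^2*n + k*n^3 + 7*k*n^2 + 5*k*n + 35*k - n^3 - 13*n^2 - 52*n - 70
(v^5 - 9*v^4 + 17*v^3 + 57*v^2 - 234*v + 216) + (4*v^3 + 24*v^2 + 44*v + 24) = v^5 - 9*v^4 + 21*v^3 + 81*v^2 - 190*v + 240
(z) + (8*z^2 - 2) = 8*z^2 + z - 2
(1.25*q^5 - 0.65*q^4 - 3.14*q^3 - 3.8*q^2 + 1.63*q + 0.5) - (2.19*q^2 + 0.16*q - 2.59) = 1.25*q^5 - 0.65*q^4 - 3.14*q^3 - 5.99*q^2 + 1.47*q + 3.09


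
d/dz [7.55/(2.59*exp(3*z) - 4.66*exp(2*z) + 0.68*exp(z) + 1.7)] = (-58.6635*exp(2*z) + 70.366*exp(z) - 5.134)*exp(z)/(2.59*exp(3*z) - 4.66*exp(2*z) + 0.68*exp(z) + 1.7)^2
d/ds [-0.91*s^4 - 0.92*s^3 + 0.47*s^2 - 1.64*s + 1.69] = -3.64*s^3 - 2.76*s^2 + 0.94*s - 1.64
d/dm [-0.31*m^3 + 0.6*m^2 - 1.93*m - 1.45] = -0.93*m^2 + 1.2*m - 1.93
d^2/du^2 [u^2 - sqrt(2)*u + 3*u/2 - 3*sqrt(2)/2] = 2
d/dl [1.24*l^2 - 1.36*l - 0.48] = 2.48*l - 1.36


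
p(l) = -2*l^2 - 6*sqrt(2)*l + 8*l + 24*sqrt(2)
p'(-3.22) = 12.39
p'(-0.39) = 1.07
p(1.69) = 27.41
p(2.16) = 23.56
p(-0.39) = 33.83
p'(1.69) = -7.25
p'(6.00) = -24.49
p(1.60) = 28.04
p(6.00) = -40.97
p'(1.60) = -6.89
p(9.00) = -132.43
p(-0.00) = 33.94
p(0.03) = 33.92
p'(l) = -4*l - 6*sqrt(2) + 8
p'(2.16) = -9.13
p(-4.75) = -8.88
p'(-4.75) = 18.51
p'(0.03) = -0.61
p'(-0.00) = -0.49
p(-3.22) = 14.77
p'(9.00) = -36.49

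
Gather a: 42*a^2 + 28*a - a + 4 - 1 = 42*a^2 + 27*a + 3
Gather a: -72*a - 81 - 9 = -72*a - 90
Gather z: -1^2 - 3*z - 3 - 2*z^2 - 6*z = -2*z^2 - 9*z - 4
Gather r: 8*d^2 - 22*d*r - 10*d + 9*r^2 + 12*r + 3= 8*d^2 - 10*d + 9*r^2 + r*(12 - 22*d) + 3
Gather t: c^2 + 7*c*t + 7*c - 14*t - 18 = c^2 + 7*c + t*(7*c - 14) - 18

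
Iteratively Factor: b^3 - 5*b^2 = (b)*(b^2 - 5*b) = b^2*(b - 5)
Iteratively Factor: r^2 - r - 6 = (r - 3)*(r + 2)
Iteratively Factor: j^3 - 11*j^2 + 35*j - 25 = (j - 1)*(j^2 - 10*j + 25) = (j - 5)*(j - 1)*(j - 5)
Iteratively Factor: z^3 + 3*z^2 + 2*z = (z + 2)*(z^2 + z) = (z + 1)*(z + 2)*(z)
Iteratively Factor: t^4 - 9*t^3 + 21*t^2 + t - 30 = (t - 3)*(t^3 - 6*t^2 + 3*t + 10) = (t - 5)*(t - 3)*(t^2 - t - 2) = (t - 5)*(t - 3)*(t - 2)*(t + 1)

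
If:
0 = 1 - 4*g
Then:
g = 1/4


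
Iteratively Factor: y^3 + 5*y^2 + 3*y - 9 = (y - 1)*(y^2 + 6*y + 9) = (y - 1)*(y + 3)*(y + 3)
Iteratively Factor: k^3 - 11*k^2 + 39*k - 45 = (k - 5)*(k^2 - 6*k + 9) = (k - 5)*(k - 3)*(k - 3)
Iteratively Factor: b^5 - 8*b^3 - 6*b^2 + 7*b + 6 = (b - 3)*(b^4 + 3*b^3 + b^2 - 3*b - 2) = (b - 3)*(b + 1)*(b^3 + 2*b^2 - b - 2) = (b - 3)*(b + 1)*(b + 2)*(b^2 - 1) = (b - 3)*(b - 1)*(b + 1)*(b + 2)*(b + 1)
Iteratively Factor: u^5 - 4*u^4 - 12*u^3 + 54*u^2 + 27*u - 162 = (u - 3)*(u^4 - u^3 - 15*u^2 + 9*u + 54) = (u - 3)*(u + 3)*(u^3 - 4*u^2 - 3*u + 18) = (u - 3)*(u + 2)*(u + 3)*(u^2 - 6*u + 9) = (u - 3)^2*(u + 2)*(u + 3)*(u - 3)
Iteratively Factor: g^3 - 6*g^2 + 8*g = (g)*(g^2 - 6*g + 8) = g*(g - 2)*(g - 4)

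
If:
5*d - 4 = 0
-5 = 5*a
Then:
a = -1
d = 4/5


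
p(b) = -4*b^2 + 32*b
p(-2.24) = -91.75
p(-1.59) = -60.99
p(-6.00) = -336.00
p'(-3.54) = 60.32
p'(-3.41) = 59.28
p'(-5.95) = 79.60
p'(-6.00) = 80.00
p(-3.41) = -155.63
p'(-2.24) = 49.92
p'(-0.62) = 36.96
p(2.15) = 50.31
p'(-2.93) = 55.44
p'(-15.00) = 152.00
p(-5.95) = -332.01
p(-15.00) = -1380.00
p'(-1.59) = 44.72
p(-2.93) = -128.10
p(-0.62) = -21.38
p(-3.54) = -163.41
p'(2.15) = 14.80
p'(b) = 32 - 8*b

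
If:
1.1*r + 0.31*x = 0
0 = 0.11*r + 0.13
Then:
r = -1.18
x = 4.19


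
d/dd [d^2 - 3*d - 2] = 2*d - 3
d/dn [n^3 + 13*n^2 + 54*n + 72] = 3*n^2 + 26*n + 54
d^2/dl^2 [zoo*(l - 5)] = 0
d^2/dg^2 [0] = 0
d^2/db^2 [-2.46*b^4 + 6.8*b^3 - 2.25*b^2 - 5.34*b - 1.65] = -29.52*b^2 + 40.8*b - 4.5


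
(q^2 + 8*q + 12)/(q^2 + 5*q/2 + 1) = 2*(q + 6)/(2*q + 1)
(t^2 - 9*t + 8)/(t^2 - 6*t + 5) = (t - 8)/(t - 5)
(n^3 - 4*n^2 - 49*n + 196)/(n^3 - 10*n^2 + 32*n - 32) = (n^2 - 49)/(n^2 - 6*n + 8)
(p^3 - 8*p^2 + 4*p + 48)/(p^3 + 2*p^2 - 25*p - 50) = (p^2 - 10*p + 24)/(p^2 - 25)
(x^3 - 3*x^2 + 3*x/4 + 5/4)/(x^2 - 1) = (x^2 - 2*x - 5/4)/(x + 1)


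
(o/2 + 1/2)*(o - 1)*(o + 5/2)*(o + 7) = o^4/2 + 19*o^3/4 + 33*o^2/4 - 19*o/4 - 35/4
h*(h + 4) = h^2 + 4*h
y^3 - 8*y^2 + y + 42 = (y - 7)*(y - 3)*(y + 2)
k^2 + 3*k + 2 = (k + 1)*(k + 2)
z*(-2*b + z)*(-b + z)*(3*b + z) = 6*b^3*z - 7*b^2*z^2 + z^4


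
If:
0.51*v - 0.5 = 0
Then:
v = 0.98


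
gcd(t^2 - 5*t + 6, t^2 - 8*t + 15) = t - 3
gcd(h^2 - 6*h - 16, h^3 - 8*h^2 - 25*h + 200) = h - 8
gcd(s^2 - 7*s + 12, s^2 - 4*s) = s - 4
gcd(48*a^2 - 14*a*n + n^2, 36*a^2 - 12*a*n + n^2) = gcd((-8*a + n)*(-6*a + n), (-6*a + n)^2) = 6*a - n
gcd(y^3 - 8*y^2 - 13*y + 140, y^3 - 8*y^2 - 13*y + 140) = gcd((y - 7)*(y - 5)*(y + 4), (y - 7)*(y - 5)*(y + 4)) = y^3 - 8*y^2 - 13*y + 140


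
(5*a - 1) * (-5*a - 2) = -25*a^2 - 5*a + 2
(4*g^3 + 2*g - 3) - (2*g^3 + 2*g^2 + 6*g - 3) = 2*g^3 - 2*g^2 - 4*g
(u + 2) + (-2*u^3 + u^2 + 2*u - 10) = -2*u^3 + u^2 + 3*u - 8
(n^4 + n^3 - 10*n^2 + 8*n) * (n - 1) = n^5 - 11*n^3 + 18*n^2 - 8*n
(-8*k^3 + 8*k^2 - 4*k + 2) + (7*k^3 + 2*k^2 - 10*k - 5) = -k^3 + 10*k^2 - 14*k - 3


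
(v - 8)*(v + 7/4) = v^2 - 25*v/4 - 14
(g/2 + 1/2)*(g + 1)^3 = g^4/2 + 2*g^3 + 3*g^2 + 2*g + 1/2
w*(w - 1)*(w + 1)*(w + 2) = w^4 + 2*w^3 - w^2 - 2*w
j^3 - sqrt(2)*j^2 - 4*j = j*(j - 2*sqrt(2))*(j + sqrt(2))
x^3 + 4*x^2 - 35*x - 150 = (x - 6)*(x + 5)^2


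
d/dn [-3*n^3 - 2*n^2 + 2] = n*(-9*n - 4)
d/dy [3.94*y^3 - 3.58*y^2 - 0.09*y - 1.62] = 11.82*y^2 - 7.16*y - 0.09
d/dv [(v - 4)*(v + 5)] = 2*v + 1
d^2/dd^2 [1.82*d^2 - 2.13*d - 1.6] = 3.64000000000000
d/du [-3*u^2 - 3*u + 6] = -6*u - 3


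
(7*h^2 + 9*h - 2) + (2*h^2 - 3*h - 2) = 9*h^2 + 6*h - 4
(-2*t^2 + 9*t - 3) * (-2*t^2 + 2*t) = 4*t^4 - 22*t^3 + 24*t^2 - 6*t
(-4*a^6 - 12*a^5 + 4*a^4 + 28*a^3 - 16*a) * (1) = -4*a^6 - 12*a^5 + 4*a^4 + 28*a^3 - 16*a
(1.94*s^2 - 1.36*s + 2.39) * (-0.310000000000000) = -0.6014*s^2 + 0.4216*s - 0.7409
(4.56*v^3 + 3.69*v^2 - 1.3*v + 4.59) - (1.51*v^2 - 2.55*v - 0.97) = 4.56*v^3 + 2.18*v^2 + 1.25*v + 5.56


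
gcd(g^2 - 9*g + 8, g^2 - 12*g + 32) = g - 8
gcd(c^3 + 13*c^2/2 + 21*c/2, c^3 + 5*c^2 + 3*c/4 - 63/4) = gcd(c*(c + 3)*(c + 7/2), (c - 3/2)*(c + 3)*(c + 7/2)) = c^2 + 13*c/2 + 21/2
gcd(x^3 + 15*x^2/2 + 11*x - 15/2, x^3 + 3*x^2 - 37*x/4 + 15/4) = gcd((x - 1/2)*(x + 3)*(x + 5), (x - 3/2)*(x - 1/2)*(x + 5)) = x^2 + 9*x/2 - 5/2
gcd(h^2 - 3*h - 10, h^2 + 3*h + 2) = h + 2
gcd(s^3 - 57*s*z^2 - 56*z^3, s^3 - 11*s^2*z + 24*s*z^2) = -s + 8*z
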